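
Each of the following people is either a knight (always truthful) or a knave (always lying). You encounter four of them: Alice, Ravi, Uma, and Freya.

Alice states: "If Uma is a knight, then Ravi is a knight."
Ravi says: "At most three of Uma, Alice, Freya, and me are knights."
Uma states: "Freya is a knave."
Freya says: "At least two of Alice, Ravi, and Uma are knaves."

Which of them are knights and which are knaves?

Alice: knight, Ravi: knight, Uma: knight, Freya: knave

Consider Alice. Suppose Alice is a knave.
Then no assignment of the remaining roles makes every statement match its speaker's type — contradiction.
So Alice is a knight.
Consider Ravi. Suppose Ravi is a knave.
Then Ravi's own statement would have to be false, but it can't be — contradiction.
So Ravi is a knight.
With that fixed, Freya's statement is false, so Freya is a knave.
With that fixed, Uma's statement is true, so Uma is a knight.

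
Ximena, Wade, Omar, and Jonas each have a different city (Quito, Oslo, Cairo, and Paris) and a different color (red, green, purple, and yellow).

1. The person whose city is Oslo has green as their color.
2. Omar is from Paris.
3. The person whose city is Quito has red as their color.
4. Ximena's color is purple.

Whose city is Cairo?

With clues 1–2, Omar is impossible for the one with city Cairo.
With clues 1–4, Jonas and Wade are impossible for the one with city Cairo.
That leaves Ximena.

Ximena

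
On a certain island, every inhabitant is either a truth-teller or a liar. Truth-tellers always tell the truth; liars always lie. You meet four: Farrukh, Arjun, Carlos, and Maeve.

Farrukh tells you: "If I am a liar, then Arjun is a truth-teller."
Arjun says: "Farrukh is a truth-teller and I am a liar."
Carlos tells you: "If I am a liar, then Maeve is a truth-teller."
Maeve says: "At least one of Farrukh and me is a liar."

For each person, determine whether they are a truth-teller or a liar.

Consider Farrukh. Suppose Farrukh is a truth-teller.
Then whichever role Arjun has, Arjun's statement has the wrong truth value — contradiction.
So Farrukh is a liar.
With that fixed, Arjun's statement is false, so Arjun is a liar.
With that fixed, Maeve's statement is true, so Maeve is a truth-teller.
With that fixed, Carlos's statement is true, so Carlos is a truth-teller.

Farrukh: liar, Arjun: liar, Carlos: truth-teller, Maeve: truth-teller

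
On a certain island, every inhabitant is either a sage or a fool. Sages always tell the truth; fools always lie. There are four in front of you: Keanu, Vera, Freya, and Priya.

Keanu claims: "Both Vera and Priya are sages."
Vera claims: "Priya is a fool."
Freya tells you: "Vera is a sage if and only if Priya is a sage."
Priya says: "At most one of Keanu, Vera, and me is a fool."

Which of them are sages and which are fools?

Consider Keanu. Suppose Keanu is a sage.
Then no assignment of the remaining roles makes every statement match its speaker's type — contradiction.
So Keanu is a fool.
Consider Vera. Suppose Vera is a fool.
Then no assignment of the remaining roles makes every statement match its speaker's type — contradiction.
So Vera is a sage.
Consider Freya. Suppose Freya is a sage.
Then no assignment of the remaining roles makes every statement match its speaker's type — contradiction.
So Freya is a fool.
Consider Priya. Suppose Priya is a sage.
Then Keanu's statement comes out true, contradicting Keanu being a fool.
So Priya is a fool.

Keanu: fool, Vera: sage, Freya: fool, Priya: fool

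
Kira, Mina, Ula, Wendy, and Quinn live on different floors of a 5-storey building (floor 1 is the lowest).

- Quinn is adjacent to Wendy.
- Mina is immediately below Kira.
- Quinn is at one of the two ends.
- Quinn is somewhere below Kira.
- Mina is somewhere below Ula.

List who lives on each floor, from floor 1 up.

Quinn, Wendy, Mina, Kira, Ula

From clues 1–2: Ula is in {1,3,5}.
From clues 1–3: Wendy is in {2,4}.
From clues 1–4: Quinn → floor 1, Wendy → floor 2.
From clues 1–5: Mina → floor 3, Kira → floor 4, Ula → floor 5.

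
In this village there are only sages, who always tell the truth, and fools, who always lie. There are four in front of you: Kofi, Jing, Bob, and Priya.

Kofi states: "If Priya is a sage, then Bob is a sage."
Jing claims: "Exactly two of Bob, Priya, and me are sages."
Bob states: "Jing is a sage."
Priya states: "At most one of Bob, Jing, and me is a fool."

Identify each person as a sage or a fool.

Consider Kofi. Suppose Kofi is a fool.
Then no assignment of the remaining roles makes every statement match its speaker's type — contradiction.
So Kofi is a sage.
Consider Jing. Suppose Jing is a sage.
Then no assignment of the remaining roles makes every statement match its speaker's type — contradiction.
So Jing is a fool.
With that fixed, Bob's statement is false, so Bob is a fool.
With that fixed, Priya's statement is false, so Priya is a fool.

Kofi: sage, Jing: fool, Bob: fool, Priya: fool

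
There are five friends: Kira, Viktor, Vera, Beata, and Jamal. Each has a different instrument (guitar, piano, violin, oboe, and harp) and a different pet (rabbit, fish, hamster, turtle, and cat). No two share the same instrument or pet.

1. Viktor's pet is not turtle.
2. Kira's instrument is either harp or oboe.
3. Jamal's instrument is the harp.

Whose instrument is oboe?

With clues 1–3, Beata, Jamal, Vera, and Viktor are impossible for the one with instrument oboe.
That leaves Kira.

Kira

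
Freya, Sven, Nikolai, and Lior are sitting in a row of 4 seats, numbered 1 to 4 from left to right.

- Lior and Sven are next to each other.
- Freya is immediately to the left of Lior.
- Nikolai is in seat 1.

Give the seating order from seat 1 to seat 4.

From clues 1–2: Freya is in {1,2}.
From clues 1–3: Nikolai → seat 1, Freya → seat 2, Lior → seat 3, Sven → seat 4.

Nikolai, Freya, Lior, Sven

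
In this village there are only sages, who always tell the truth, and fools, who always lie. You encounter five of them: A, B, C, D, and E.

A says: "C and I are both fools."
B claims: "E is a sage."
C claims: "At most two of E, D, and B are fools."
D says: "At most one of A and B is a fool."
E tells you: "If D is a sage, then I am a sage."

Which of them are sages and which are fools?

A: fool, B: sage, C: sage, D: sage, E: sage

Consider A. Suppose A is a sage.
Then A's own statement would have to be true, but it can't be — contradiction.
So A is a fool.
Consider B. Suppose B is a fool.
Then no assignment of the remaining roles makes every statement match its speaker's type — contradiction.
So B is a sage.
With that fixed, C's statement is true, so C is a sage.
With that fixed, D's statement is true, so D is a sage.
Consider E. Suppose E is a fool.
Then B's statement comes out false, contradicting B being a sage.
So E is a sage.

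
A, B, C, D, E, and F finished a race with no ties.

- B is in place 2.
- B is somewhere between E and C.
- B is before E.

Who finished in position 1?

With clue 1, B is ruled out for place 1.
With clues 1–2, A, D, and F are ruled out for place 1.
With clues 1–3, E is ruled out for place 1.
So place 1 is C.

C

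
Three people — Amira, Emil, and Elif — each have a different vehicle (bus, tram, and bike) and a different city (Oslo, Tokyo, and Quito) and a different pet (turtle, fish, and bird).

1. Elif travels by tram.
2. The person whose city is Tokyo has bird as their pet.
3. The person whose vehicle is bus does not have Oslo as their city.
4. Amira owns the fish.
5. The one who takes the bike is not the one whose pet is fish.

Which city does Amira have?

With clues 1–4, Tokyo is impossible for Amira's city.
With clues 1–5, Oslo is impossible for Amira's city.
That leaves Quito.

Quito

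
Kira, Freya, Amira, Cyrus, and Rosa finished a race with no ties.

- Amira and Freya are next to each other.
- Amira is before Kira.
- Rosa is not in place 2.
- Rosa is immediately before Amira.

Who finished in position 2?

With clues 1–2, Kira is ruled out for place 2.
With clues 1–3, Rosa is ruled out for place 2.
With clues 1–4, Cyrus and Freya are ruled out for place 2.
So place 2 is Amira.

Amira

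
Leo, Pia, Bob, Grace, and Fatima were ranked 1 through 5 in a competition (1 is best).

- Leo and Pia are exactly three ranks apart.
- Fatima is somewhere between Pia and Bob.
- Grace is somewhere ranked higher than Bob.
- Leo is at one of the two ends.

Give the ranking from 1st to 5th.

From clue 1: Leo is in {1,2,4,5}.
From clues 1–2: Fatima is in {2,3,4}.
From clues 1–3: Leo is in {2,4,5}.
From clues 1–4: Grace → rank 1, Pia → rank 2, Fatima → rank 3, Bob → rank 4, Leo → rank 5.

Grace, Pia, Fatima, Bob, Leo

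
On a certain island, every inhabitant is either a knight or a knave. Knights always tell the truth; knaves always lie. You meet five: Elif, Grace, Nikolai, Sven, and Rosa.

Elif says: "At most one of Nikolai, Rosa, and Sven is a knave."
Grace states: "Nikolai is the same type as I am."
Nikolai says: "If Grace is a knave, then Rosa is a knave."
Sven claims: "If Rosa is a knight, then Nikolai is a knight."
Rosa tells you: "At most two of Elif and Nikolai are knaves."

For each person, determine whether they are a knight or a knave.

Elif: knight, Grace: knight, Nikolai: knight, Sven: knight, Rosa: knight

Regardless of anyone's role, Rosa's statement is true, so Rosa is a knight.
Consider Elif. Suppose Elif is a knave.
Then no assignment of the remaining roles makes every statement match its speaker's type — contradiction.
So Elif is a knight.
Consider Grace. Suppose Grace is a knave.
Then no assignment of the remaining roles makes every statement match its speaker's type — contradiction.
So Grace is a knight.
With that fixed, Nikolai's statement is true, so Nikolai is a knight.
With that fixed, Sven's statement is true, so Sven is a knight.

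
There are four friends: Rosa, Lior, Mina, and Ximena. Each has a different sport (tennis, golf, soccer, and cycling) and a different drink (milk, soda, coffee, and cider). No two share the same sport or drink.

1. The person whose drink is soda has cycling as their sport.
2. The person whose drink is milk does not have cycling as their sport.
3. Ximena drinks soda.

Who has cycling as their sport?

Ximena

With clues 1–3, Lior, Mina, and Rosa are impossible for the one with sport cycling.
That leaves Ximena.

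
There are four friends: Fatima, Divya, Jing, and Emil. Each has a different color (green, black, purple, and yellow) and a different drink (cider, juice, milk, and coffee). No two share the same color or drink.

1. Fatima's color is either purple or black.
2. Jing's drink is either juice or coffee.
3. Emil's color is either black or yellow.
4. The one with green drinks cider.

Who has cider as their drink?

With clues 1–2, Jing is impossible for the one with drink cider.
With clues 1–4, Emil and Fatima are impossible for the one with drink cider.
That leaves Divya.

Divya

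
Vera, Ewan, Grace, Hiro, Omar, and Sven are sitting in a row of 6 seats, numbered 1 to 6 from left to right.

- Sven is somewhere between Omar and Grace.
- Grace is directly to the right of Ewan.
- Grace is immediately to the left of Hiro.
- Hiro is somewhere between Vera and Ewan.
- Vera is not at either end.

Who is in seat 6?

With clue 1, Sven is ruled out for seat 6.
With clues 1–2, Ewan is ruled out for seat 6.
With clues 1–3, Grace is ruled out for seat 6.
With clues 1–4, Hiro is ruled out for seat 6.
With clues 1–5, Vera is ruled out for seat 6.
So seat 6 is Omar.

Omar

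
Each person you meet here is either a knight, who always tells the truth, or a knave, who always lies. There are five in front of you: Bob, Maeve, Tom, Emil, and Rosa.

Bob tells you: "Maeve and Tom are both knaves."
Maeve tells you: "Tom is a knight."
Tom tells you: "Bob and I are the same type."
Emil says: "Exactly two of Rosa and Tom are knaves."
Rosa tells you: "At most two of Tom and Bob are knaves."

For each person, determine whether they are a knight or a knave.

Bob: knight, Maeve: knave, Tom: knave, Emil: knave, Rosa: knight

Regardless of anyone's role, Rosa's statement is true, so Rosa is a knight.
With that fixed, Emil's statement is false, so Emil is a knave.
Consider Bob. Suppose Bob is a knave.
Then whichever role Tom has, Tom's statement has the wrong truth value — contradiction.
So Bob is a knight.
Consider Maeve. Suppose Maeve is a knight.
Then Bob's statement comes out false, contradicting Bob being a knight.
So Maeve is a knave.
Consider Tom. Suppose Tom is a knight.
Then Bob's statement comes out false, contradicting Bob being a knight.
So Tom is a knave.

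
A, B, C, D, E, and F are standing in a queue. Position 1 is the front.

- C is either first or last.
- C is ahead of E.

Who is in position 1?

With clues 1–2, A, B, D, E, and F are ruled out for position 1.
So position 1 is C.

C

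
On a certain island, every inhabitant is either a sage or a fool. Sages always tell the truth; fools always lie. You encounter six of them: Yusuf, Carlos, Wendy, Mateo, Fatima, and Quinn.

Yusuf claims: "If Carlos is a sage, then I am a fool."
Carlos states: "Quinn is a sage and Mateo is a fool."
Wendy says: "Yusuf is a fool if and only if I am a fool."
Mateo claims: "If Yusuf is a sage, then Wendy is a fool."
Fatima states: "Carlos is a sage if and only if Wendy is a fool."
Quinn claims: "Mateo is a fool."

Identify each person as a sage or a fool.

Consider Yusuf. Suppose Yusuf is a fool.
Then Yusuf's own statement would have to be false, but it can't be — contradiction.
So Yusuf is a sage.
Consider Carlos. Suppose Carlos is a sage.
Then Yusuf's statement comes out false, contradicting Yusuf being a sage.
So Carlos is a fool.
Consider Wendy. Suppose Wendy is a sage.
Then no assignment of the remaining roles makes every statement match its speaker's type — contradiction.
So Wendy is a fool.
With that fixed, Mateo's statement is true, so Mateo is a sage.
With that fixed, Fatima's statement is false, so Fatima is a fool.
With that fixed, Quinn's statement is false, so Quinn is a fool.

Yusuf: sage, Carlos: fool, Wendy: fool, Mateo: sage, Fatima: fool, Quinn: fool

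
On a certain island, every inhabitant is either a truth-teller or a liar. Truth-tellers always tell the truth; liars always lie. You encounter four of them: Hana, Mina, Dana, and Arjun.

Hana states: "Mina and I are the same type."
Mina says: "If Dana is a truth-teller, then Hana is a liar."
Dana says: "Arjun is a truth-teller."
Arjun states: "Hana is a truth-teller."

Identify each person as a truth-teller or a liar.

Consider Hana. Suppose Hana is a truth-teller.
Then no assignment of the remaining roles makes every statement match its speaker's type — contradiction.
So Hana is a liar.
With that fixed, Mina's statement is true, so Mina is a truth-teller.
With that fixed, Arjun's statement is false, so Arjun is a liar.
With that fixed, Dana's statement is false, so Dana is a liar.

Hana: liar, Mina: truth-teller, Dana: liar, Arjun: liar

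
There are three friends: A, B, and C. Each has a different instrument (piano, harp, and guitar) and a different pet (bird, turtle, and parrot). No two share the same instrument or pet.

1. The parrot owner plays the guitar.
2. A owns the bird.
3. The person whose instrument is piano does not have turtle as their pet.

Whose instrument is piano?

A

With clues 1–3, B and C are impossible for the one with instrument piano.
That leaves A.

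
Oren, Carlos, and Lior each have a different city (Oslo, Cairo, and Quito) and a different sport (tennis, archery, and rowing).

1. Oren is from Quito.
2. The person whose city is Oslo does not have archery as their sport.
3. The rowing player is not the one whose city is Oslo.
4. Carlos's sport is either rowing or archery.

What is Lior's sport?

With clues 1–4, archery and rowing are impossible for Lior's sport.
That leaves tennis.

tennis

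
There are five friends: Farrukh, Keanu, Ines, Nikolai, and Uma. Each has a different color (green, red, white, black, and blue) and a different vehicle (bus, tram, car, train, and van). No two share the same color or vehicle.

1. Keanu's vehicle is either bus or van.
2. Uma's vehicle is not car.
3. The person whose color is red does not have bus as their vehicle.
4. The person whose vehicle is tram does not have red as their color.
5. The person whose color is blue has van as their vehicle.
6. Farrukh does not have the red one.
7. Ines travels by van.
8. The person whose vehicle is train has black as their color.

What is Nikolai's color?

With clues 1–7, blue is impossible for Nikolai's color.
With clues 1–8, black, green, and white are impossible for Nikolai's color.
That leaves red.

red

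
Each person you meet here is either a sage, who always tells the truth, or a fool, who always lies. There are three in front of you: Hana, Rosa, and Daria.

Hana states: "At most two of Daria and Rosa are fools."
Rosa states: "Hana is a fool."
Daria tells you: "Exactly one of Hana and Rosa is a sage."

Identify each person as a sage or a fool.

Hana: sage, Rosa: fool, Daria: sage

Regardless of anyone's role, Hana's statement is true, so Hana is a sage.
With that fixed, Rosa's statement is false, so Rosa is a fool.
With that fixed, Daria's statement is true, so Daria is a sage.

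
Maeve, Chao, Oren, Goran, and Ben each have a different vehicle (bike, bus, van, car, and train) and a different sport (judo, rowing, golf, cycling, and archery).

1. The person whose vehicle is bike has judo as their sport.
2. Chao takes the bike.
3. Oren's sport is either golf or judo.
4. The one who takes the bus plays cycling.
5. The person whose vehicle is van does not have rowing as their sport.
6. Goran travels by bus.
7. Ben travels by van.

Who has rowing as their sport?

With clues 1–2, Chao is impossible for the one with sport rowing.
With clues 1–3, Oren is impossible for the one with sport rowing.
With clues 1–6, Goran is impossible for the one with sport rowing.
With clues 1–7, Ben is impossible for the one with sport rowing.
That leaves Maeve.

Maeve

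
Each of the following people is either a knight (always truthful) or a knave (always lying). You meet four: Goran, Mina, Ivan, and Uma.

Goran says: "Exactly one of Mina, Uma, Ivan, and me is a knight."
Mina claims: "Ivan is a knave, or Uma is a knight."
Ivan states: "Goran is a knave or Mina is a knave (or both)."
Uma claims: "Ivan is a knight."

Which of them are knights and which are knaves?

Goran: knave, Mina: knight, Ivan: knight, Uma: knight

Consider Goran. Suppose Goran is a knight.
Then no assignment of the remaining roles makes every statement match its speaker's type — contradiction.
So Goran is a knave.
With that fixed, Ivan's statement is true, so Ivan is a knight.
With that fixed, Uma's statement is true, so Uma is a knight.
With that fixed, Mina's statement is true, so Mina is a knight.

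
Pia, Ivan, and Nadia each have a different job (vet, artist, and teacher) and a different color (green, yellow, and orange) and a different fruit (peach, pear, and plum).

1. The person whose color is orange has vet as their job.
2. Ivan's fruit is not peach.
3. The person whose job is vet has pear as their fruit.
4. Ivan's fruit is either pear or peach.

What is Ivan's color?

orange

With clues 1–4, green and yellow are impossible for Ivan's color.
That leaves orange.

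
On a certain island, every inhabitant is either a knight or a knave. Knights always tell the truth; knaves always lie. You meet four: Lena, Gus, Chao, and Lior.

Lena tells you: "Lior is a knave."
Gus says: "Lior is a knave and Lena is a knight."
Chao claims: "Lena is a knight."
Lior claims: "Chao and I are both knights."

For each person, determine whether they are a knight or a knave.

Lena: knight, Gus: knight, Chao: knight, Lior: knave

Consider Lena. Suppose Lena is a knave.
Then no assignment of the remaining roles makes every statement match its speaker's type — contradiction.
So Lena is a knight.
With that fixed, Chao's statement is true, so Chao is a knight.
Consider Gus. Suppose Gus is a knave.
Then no assignment of the remaining roles makes every statement match its speaker's type — contradiction.
So Gus is a knight.
Consider Lior. Suppose Lior is a knight.
Then Lena's statement comes out false, contradicting Lena being a knight.
So Lior is a knave.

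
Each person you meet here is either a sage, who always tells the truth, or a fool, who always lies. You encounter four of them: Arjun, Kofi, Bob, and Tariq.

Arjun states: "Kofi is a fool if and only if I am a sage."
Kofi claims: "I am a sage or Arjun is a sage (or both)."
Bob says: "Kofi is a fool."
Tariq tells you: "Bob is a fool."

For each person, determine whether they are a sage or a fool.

Arjun: fool, Kofi: fool, Bob: sage, Tariq: fool

Consider Arjun. Suppose Arjun is a sage.
Then no assignment of the remaining roles makes every statement match its speaker's type — contradiction.
So Arjun is a fool.
Consider Kofi. Suppose Kofi is a sage.
Then Arjun's statement comes out true, contradicting Arjun being a fool.
So Kofi is a fool.
With that fixed, Bob's statement is true, so Bob is a sage.
With that fixed, Tariq's statement is false, so Tariq is a fool.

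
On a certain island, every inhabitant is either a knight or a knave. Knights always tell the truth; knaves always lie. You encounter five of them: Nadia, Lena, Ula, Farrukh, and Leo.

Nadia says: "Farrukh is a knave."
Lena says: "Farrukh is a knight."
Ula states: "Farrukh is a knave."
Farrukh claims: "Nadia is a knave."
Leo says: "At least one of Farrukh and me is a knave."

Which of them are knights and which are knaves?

Nadia: knight, Lena: knave, Ula: knight, Farrukh: knave, Leo: knight

Consider Nadia. Suppose Nadia is a knave.
Then no assignment of the remaining roles makes every statement match its speaker's type — contradiction.
So Nadia is a knight.
With that fixed, Farrukh's statement is false, so Farrukh is a knave.
With that fixed, Leo's statement is true, so Leo is a knight.
With that fixed, Lena's statement is false, so Lena is a knave.
With that fixed, Ula's statement is true, so Ula is a knight.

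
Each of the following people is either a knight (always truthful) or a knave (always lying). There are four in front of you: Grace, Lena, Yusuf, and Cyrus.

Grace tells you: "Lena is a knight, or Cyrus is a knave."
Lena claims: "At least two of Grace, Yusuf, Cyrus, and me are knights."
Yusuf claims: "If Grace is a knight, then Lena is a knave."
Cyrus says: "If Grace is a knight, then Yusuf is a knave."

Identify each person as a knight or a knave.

Consider Grace. Suppose Grace is a knave.
Then no assignment of the remaining roles makes every statement match its speaker's type — contradiction.
So Grace is a knight.
Consider Lena. Suppose Lena is a knave.
Then no assignment of the remaining roles makes every statement match its speaker's type — contradiction.
So Lena is a knight.
With that fixed, Yusuf's statement is false, so Yusuf is a knave.
With that fixed, Cyrus's statement is true, so Cyrus is a knight.

Grace: knight, Lena: knight, Yusuf: knave, Cyrus: knight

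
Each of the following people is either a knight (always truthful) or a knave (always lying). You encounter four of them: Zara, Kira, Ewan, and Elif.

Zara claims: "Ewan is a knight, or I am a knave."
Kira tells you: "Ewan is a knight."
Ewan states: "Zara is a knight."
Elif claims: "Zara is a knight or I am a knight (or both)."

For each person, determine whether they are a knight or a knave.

Consider Zara. Suppose Zara is a knave.
Then Zara's own statement would have to be false, but it can't be — contradiction.
So Zara is a knight.
With that fixed, Ewan's statement is true, so Ewan is a knight.
With that fixed, Elif's statement is true, so Elif is a knight.
With that fixed, Kira's statement is true, so Kira is a knight.

Zara: knight, Kira: knight, Ewan: knight, Elif: knight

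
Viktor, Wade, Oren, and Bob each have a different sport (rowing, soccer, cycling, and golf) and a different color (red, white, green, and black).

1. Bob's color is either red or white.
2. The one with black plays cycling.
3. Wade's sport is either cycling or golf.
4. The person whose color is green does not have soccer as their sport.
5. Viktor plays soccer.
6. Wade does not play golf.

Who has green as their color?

Clue 1 rules out Bob for the one with color green.
With clues 1–5, Viktor is impossible for the one with color green.
With clues 1–6, Wade is impossible for the one with color green.
That leaves Oren.

Oren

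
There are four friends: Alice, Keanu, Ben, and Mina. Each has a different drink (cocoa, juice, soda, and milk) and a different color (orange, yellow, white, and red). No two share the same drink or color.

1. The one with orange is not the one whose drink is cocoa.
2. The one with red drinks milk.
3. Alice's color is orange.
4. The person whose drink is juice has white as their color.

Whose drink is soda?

Alice

With clues 1–4, Ben, Keanu, and Mina are impossible for the one with drink soda.
That leaves Alice.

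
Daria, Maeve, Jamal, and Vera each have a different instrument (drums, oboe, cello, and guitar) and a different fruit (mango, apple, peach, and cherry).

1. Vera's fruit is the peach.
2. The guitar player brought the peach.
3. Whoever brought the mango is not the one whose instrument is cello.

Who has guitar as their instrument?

Vera

With clues 1–2, Daria, Jamal, and Maeve are impossible for the one with instrument guitar.
That leaves Vera.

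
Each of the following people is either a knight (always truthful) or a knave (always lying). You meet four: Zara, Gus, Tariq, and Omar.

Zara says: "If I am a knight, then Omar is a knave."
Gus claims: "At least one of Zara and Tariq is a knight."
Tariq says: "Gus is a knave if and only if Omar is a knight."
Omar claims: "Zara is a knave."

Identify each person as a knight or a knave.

Consider Zara. Suppose Zara is a knave.
Then Zara's own statement would have to be false, but it can't be — contradiction.
So Zara is a knight.
With that fixed, Gus's statement is true, so Gus is a knight.
With that fixed, Omar's statement is false, so Omar is a knave.
With that fixed, Tariq's statement is true, so Tariq is a knight.

Zara: knight, Gus: knight, Tariq: knight, Omar: knave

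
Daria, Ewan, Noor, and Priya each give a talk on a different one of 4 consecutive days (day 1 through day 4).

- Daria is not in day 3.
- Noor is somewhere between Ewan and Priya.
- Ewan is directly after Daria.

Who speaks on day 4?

With clues 1–2, Noor is ruled out for day 4.
With clues 1–3, Daria and Ewan are ruled out for day 4.
So day 4 is Priya.

Priya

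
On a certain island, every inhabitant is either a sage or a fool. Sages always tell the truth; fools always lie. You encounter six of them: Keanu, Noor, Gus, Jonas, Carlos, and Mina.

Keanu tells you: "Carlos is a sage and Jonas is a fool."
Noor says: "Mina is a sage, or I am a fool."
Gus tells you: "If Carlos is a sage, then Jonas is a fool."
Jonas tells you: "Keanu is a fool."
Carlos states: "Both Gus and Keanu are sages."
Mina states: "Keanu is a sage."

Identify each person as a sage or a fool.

Keanu: sage, Noor: sage, Gus: sage, Jonas: fool, Carlos: sage, Mina: sage

Consider Keanu. Suppose Keanu is a fool.
Then no assignment of the remaining roles makes every statement match its speaker's type — contradiction.
So Keanu is a sage.
With that fixed, Jonas's statement is false, so Jonas is a fool.
With that fixed, Mina's statement is true, so Mina is a sage.
With that fixed, Noor's statement is true, so Noor is a sage.
With that fixed, Gus's statement is true, so Gus is a sage.
With that fixed, Carlos's statement is true, so Carlos is a sage.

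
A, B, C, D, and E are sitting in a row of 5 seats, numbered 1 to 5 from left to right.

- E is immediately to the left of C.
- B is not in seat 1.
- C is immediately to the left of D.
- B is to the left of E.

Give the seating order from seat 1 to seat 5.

A, B, E, C, D

From clue 1: C is in {2,3,4,5}.
From clues 1–2: B is in {2,3,4,5}.
From clues 1–3: A is in {1,4,5}.
From clues 1–4: A → seat 1, B → seat 2, E → seat 3, C → seat 4, D → seat 5.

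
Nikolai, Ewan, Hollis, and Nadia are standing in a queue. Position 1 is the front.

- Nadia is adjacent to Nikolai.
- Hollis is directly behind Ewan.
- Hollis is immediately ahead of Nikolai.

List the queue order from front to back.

Ewan, Hollis, Nikolai, Nadia

From clues 1–2: Ewan is in {1,3}.
From clues 1–3: Ewan → position 1, Hollis → position 2, Nikolai → position 3, Nadia → position 4.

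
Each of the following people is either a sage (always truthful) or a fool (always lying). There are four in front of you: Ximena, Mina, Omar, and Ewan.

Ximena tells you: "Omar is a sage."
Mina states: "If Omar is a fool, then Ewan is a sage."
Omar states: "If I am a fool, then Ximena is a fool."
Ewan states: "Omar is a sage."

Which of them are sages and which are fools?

Consider Ximena. Suppose Ximena is a fool.
Then no assignment of the remaining roles makes every statement match its speaker's type — contradiction.
So Ximena is a sage.
Consider Mina. Suppose Mina is a fool.
Then no assignment of the remaining roles makes every statement match its speaker's type — contradiction.
So Mina is a sage.
Consider Omar. Suppose Omar is a fool.
Then Ximena's statement comes out false, contradicting Ximena being a sage.
So Omar is a sage.
With that fixed, Ewan's statement is true, so Ewan is a sage.

Ximena: sage, Mina: sage, Omar: sage, Ewan: sage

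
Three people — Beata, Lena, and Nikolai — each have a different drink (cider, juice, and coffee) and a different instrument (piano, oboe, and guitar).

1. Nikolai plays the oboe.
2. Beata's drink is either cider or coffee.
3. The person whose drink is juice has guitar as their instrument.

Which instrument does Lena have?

guitar

Clue 1 rules out oboe for Lena's instrument.
With clues 1–3, piano is impossible for Lena's instrument.
That leaves guitar.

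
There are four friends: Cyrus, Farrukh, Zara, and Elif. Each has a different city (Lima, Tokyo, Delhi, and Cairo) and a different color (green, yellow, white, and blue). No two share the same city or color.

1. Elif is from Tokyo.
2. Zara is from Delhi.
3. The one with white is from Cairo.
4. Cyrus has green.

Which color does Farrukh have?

With clues 1–4, blue, green, and yellow are impossible for Farrukh's color.
That leaves white.

white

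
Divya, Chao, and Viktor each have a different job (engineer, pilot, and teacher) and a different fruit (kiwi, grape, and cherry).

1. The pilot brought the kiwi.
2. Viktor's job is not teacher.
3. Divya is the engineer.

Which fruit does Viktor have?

With clues 1–3, cherry and grape are impossible for Viktor's fruit.
That leaves kiwi.

kiwi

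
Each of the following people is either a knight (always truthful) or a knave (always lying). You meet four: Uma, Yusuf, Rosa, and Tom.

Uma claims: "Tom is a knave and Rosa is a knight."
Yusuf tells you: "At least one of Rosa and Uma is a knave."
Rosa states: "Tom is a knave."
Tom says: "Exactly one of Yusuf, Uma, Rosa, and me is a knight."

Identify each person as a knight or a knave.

Uma: knight, Yusuf: knave, Rosa: knight, Tom: knave

Consider Uma. Suppose Uma is a knave.
Then no assignment of the remaining roles makes every statement match its speaker's type — contradiction.
So Uma is a knight.
Consider Yusuf. Suppose Yusuf is a knight.
Then no assignment of the remaining roles makes every statement match its speaker's type — contradiction.
So Yusuf is a knave.
Consider Rosa. Suppose Rosa is a knave.
Then Uma's statement comes out false, contradicting Uma being a knight.
So Rosa is a knight.
With that fixed, Tom's statement is false, so Tom is a knave.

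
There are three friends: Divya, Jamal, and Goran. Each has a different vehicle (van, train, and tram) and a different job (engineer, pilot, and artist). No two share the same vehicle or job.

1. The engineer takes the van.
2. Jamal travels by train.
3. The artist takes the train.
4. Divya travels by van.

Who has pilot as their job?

Goran

With clues 1–3, Jamal is impossible for the one with job pilot.
With clues 1–4, Divya is impossible for the one with job pilot.
That leaves Goran.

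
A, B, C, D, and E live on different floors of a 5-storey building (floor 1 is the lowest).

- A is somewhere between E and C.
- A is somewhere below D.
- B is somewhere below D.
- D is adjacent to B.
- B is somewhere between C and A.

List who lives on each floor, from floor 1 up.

E, A, B, D, C

From clue 1: A is in {2,3,4}.
From clues 1–2: A is in {2,3}.
From clues 1–4: A → floor 2.
From clues 1–5: E → floor 1, B → floor 3, D → floor 4, C → floor 5.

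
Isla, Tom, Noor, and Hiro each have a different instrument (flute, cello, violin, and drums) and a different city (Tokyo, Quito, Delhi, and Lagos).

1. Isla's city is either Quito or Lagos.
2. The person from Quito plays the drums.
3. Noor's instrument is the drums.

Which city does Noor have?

With clues 1–3, Delhi, Lagos, and Tokyo are impossible for Noor's city.
That leaves Quito.

Quito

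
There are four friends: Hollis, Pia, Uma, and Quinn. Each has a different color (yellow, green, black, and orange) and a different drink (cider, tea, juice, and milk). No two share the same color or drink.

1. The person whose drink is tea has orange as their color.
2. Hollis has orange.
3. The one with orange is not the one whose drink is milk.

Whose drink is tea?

Hollis

With clues 1–2, Pia, Quinn, and Uma are impossible for the one with drink tea.
That leaves Hollis.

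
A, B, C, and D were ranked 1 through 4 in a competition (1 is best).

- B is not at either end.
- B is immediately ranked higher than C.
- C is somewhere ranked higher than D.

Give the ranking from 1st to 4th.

From clue 1: B is in {2,3}.
From clues 1–3: A → rank 1, B → rank 2, C → rank 3, D → rank 4.

A, B, C, D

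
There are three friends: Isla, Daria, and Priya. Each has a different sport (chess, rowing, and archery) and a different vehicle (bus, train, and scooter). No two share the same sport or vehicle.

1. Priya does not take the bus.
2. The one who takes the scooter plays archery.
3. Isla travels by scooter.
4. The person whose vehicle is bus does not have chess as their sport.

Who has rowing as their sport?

Daria

With clues 1–3, Isla is impossible for the one with sport rowing.
With clues 1–4, Priya is impossible for the one with sport rowing.
That leaves Daria.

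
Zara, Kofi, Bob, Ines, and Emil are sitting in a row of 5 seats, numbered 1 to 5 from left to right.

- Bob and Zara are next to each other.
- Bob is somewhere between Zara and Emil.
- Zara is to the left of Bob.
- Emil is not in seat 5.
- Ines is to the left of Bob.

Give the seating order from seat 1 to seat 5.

From clues 1–2: Bob is in {2,3,4}.
From clues 1–3: Zara is in {1,2,3}.
From clues 1–4: Zara is in {1,2}.
From clues 1–5: Ines → seat 1, Zara → seat 2, Bob → seat 3, Emil → seat 4, Kofi → seat 5.

Ines, Zara, Bob, Emil, Kofi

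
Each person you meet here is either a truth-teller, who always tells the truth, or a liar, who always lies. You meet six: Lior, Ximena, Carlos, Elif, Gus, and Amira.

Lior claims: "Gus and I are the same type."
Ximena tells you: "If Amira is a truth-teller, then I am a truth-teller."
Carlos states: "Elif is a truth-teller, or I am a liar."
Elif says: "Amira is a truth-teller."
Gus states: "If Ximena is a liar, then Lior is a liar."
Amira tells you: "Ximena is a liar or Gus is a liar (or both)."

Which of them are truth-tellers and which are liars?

Lior: liar, Ximena: liar, Carlos: truth-teller, Elif: truth-teller, Gus: truth-teller, Amira: truth-teller

Consider Lior. Suppose Lior is a truth-teller.
Then no assignment of the remaining roles makes every statement match its speaker's type — contradiction.
So Lior is a liar.
With that fixed, Gus's statement is true, so Gus is a truth-teller.
Consider Ximena. Suppose Ximena is a truth-teller.
Then no assignment of the remaining roles makes every statement match its speaker's type — contradiction.
So Ximena is a liar.
With that fixed, Amira's statement is true, so Amira is a truth-teller.
With that fixed, Elif's statement is true, so Elif is a truth-teller.
With that fixed, Carlos's statement is true, so Carlos is a truth-teller.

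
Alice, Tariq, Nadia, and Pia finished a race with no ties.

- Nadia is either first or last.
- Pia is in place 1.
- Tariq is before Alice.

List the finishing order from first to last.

From clue 1: Nadia is in {1,4}.
From clues 1–2: Pia → place 1, Nadia → place 4.
From clues 1–3: Tariq → place 2, Alice → place 3.

Pia, Tariq, Alice, Nadia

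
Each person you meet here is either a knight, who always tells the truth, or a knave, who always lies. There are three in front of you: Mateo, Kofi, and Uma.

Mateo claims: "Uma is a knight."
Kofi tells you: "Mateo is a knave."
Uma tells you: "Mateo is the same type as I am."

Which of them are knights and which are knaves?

Mateo: knight, Kofi: knave, Uma: knight

Consider Mateo. Suppose Mateo is a knave.
Then whichever role Uma has, Uma's statement has the wrong truth value — contradiction.
So Mateo is a knight.
With that fixed, Kofi's statement is false, so Kofi is a knave.
Consider Uma. Suppose Uma is a knave.
Then Mateo's statement comes out false, contradicting Mateo being a knight.
So Uma is a knight.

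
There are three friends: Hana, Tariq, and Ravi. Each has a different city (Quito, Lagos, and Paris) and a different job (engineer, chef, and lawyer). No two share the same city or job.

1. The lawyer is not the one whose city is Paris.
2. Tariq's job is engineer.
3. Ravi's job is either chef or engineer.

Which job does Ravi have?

With clues 1–2, engineer is impossible for Ravi's job.
With clues 1–3, lawyer is impossible for Ravi's job.
That leaves chef.

chef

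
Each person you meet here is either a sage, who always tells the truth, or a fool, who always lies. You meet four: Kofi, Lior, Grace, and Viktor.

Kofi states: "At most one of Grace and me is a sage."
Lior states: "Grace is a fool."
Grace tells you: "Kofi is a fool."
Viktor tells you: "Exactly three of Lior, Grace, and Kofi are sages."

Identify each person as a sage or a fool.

Kofi: sage, Lior: sage, Grace: fool, Viktor: fool

Consider Kofi. Suppose Kofi is a fool.
Then Kofi's own statement would have to be false, but it can't be — contradiction.
So Kofi is a sage.
With that fixed, Grace's statement is false, so Grace is a fool.
With that fixed, Viktor's statement is false, so Viktor is a fool.
With that fixed, Lior's statement is true, so Lior is a sage.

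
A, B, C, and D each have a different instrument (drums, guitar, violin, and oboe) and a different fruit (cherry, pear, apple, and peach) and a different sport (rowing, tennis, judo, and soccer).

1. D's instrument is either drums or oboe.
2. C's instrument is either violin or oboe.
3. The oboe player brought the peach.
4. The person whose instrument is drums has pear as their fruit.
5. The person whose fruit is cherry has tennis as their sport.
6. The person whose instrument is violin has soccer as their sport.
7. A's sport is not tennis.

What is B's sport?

With clues 1–7, judo, rowing, and soccer are impossible for B's sport.
That leaves tennis.

tennis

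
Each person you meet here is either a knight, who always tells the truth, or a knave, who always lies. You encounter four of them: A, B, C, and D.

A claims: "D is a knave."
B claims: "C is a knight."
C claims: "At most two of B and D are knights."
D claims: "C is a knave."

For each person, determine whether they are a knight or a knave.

Regardless of anyone's role, C's statement is true, so C is a knight.
With that fixed, D's statement is false, so D is a knave.
With that fixed, A's statement is true, so A is a knight.
With that fixed, B's statement is true, so B is a knight.

A: knight, B: knight, C: knight, D: knave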